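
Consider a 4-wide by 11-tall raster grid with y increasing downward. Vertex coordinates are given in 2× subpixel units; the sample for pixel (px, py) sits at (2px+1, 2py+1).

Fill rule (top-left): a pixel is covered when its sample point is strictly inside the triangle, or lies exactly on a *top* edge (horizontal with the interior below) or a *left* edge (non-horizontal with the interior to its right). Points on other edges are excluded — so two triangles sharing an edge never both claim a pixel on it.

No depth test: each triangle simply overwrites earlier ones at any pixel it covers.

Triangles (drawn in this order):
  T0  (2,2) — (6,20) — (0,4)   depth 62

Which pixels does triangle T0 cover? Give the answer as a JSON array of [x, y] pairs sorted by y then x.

T0:
  2·area = 44
  edge (2, 2)→(6, 20): d=(4,18) right/bottom  bias=-1
  edge (6, 20)→(0, 4): d=(-6,-16) top-left  bias=+0
  edge (0, 4)→(2, 2): d=(2,-2) top-left  bias=+0
    (1,0)@(3, 1): e=[-22,66,0] → ·  [on edge]
    (0,1)@(1, 3): e=[22,22,0] → #  [on edge]
    (1,1)@(3, 3): e=[-14,54,4] → ·
    (0,2)@(1, 5): e=[30,10,4] → #
    (1,2)@(3, 5): e=[-6,42,8] → ·
    (0,3)@(1, 7): e=[38,-2,8] → ·
    (1,3)@(3, 7): e=[2,30,12] → #
    (2,3)@(5, 7): e=[-34,62,16] → ·
    (1,4)@(3, 9): e=[10,18,16] → #
    (2,4)@(5, 9): e=[-26,50,20] → ·
    (1,5)@(3, 11): e=[18,6,20] → #
    (2,5)@(5, 11): e=[-18,38,24] → ·
  covered (6 px):
    · · · ·
    # · · ·
    # · · ·
    · # · ·
    · # · ·
    · # · ·
    · · · ·
    · · · ·
    · · # ·
    · · · ·
    · · · ·

Final: [[0,1],[0,2],[1,3],[1,4],[1,5],[2,8]]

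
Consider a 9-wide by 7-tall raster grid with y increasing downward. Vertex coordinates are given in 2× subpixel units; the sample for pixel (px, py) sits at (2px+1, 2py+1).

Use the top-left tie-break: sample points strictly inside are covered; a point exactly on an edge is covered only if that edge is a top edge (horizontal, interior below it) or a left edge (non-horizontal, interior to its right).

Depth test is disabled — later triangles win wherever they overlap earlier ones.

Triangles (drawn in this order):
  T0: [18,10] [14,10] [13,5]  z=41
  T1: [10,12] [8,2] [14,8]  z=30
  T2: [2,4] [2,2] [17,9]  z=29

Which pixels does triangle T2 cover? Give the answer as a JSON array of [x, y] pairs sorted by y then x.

T0:
  2·area = 20
  edge (18, 10)→(14, 10): d=(-4,0) right/bottom  bias=-1
  edge (14, 10)→(13, 5): d=(-1,-5) top-left  bias=+0
  edge (13, 5)→(18, 10): d=(5,5) right/bottom  bias=-1
    (4,0)@(9, 1): e=[36,-16,0] → ·  [on edge]
    (5,1)@(11, 3): e=[28,-8,0] → ·  [on edge]
    (6,2)@(13, 5): e=[20,0,0] → ·  [on edge]
    (7,3)@(15, 7): e=[12,8,0] → ·  [on edge]
    (7,4)@(15, 9): e=[4,6,10] → █
    (8,4)@(17, 9): e=[4,16,0] → ·  [on edge]
    (7,5)@(15, 11): e=[-4,4,20] → ·
  covered (1 px):
    · · · · · · · · ·
    · · · · · · · · ·
    · · · · · · · · ·
    · · · · · · · · ·
    · · · · · · · █ ·
    · · · · · · · · ·
    · · · · · · · · ·
T1:
  2·area = 48
  edge (10, 12)→(8, 2): d=(-2,-10) top-left  bias=+0
  edge (8, 2)→(14, 8): d=(6,6) right/bottom  bias=-1
  edge (14, 8)→(10, 12): d=(-4,4) right/bottom  bias=-1
    (3,0)@(7, 1): e=[-8,0,56] → ·  [on edge]
    (4,1)@(9, 3): e=[8,0,40] → ·  [on edge]
    (4,2)@(9, 5): e=[4,12,32] → █
    (5,2)@(11, 5): e=[24,0,24] → ·  [on edge]
    (8,2)@(17, 5): e=[84,-36,0] → ·  [on edge]
    (4,3)@(9, 7): e=[0,24,24] → █  [on edge]
    (5,3)@(11, 7): e=[20,12,16] → █
    (6,3)@(13, 7): e=[40,0,8] → ·  [on edge]
    (7,3)@(15, 7): e=[60,-12,0] → ·  [on edge]
    (4,4)@(9, 9): e=[-4,36,16] → ·
    (5,4)@(11, 9): e=[16,24,8] → █
    (6,4)@(13, 9): e=[36,12,0] → ·  [on edge]
    (7,4)@(15, 9): e=[56,0,-8] → ·  [on edge]
    (5,5)@(11, 11): e=[12,36,0] → ·  [on edge]
    (8,5)@(17, 11): e=[72,0,-24] → ·  [on edge]
    (4,6)@(9, 13): e=[-12,60,0] → ·  [on edge]
  covered (4 px):
    · · · · · · · · ·
    · · · · · · · · ·
    · · · · █ · · · ·
    · · · · █ █ · · ·
    · · · · · █ · · ·
    · · · · · · · · ·
    · · · · · · · · ·
T2:
  2·area = 30
  edge (2, 4)→(2, 2): d=(0,-2) top-left  bias=+0
  edge (2, 2)→(17, 9): d=(15,7) right/bottom  bias=-1
  edge (17, 9)→(2, 4): d=(-15,-5) top-left  bias=+0
    (1,1)@(3, 3): e=[2,8,20] → █
    (2,1)@(5, 3): e=[6,-6,30] → ·
    (1,2)@(3, 5): e=[2,38,-10] → ·
    (2,2)@(5, 5): e=[6,24,0] → █  [on edge]
    (3,2)@(7, 5): e=[10,10,10] → █
    (4,2)@(9, 5): e=[14,-4,20] → ·
    (2,3)@(5, 7): e=[6,54,-30] → ·
    (3,3)@(7, 7): e=[10,40,-20] → ·
    (5,3)@(11, 7): e=[18,12,0] → █  [on edge]
    (6,3)@(13, 7): e=[22,-2,10] → ·
    (5,4)@(11, 9): e=[18,42,-30] → ·
    (8,4)@(17, 9): e=[30,0,0] → ·  [on edge]
  covered (4 px):
    · · · · · · · · ·
    · █ · · · · · · ·
    · · █ █ · · · · ·
    · · · · · █ · · ·
    · · · · · · · · ·
    · · · · · · · · ·
    · · · · · · · · ·

Answer: [[1,1],[2,2],[3,2],[5,3]]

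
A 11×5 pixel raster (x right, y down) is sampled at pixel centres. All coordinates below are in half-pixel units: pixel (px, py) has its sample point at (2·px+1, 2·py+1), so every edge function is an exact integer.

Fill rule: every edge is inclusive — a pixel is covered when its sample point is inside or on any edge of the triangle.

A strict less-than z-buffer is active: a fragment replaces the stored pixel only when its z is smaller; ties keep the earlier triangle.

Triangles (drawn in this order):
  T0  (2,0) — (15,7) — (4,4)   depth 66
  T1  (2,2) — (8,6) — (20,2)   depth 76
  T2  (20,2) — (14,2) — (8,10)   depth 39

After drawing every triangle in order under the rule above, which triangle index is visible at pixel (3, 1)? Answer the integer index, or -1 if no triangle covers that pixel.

T0:
  2·area = 38
  edge (2, 0)→(15, 7): d=(13,7) inclusive
  edge (15, 7)→(4, 4): d=(-11,-3) inclusive
  edge (4, 4)→(2, 0): d=(-2,-4) inclusive
    (1,0)@(3, 1): e=[6,30,2] → #
    (2,0)@(5, 1): e=[-8,36,10] → ·
    (1,1)@(3, 3): e=[32,8,-2] → ·
    (2,1)@(5, 3): e=[18,14,6] → #
    (3,1)@(7, 3): e=[4,20,14] → #
    (4,1)@(9, 3): e=[-10,26,22] → ·
    (2,2)@(5, 5): e=[44,-8,2] → ·
    (3,2)@(7, 5): e=[30,-2,10] → ·
    (4,2)@(9, 5): e=[16,4,18] → #
    (5,2)@(11, 5): e=[2,10,26] → #
    (6,2)@(13, 5): e=[-12,16,34] → ·
    (4,3)@(9, 7): e=[42,-18,14] → ·
    (7,3)@(15, 7): e=[0,0,38] → #  [on edge]
  covered (6 px):
    · # · · · · · · · · ·
    · · # # · · · · · · ·
    · · · · # # · · · · ·
    · · · · · · · # · · ·
    · · · · · · · · · · ·
T1:
  2·area = 72  (B↔C swapped to make it positive)
  edge (2, 2)→(20, 2): d=(18,0) inclusive
  edge (20, 2)→(8, 6): d=(-12,4) inclusive
  edge (8, 6)→(2, 2): d=(-6,-4) inclusive
    (2,1)@(5, 3): e=[18,48,6] → #
    (3,1)@(7, 3): e=[18,40,14] → #
    (4,1)@(9, 3): e=[18,32,22] → #
    (5,1)@(11, 3): e=[18,24,30] → #
    (6,1)@(13, 3): e=[18,16,38] → #
    (7,1)@(15, 3): e=[18,8,46] → #
    (8,1)@(17, 3): e=[18,0,54] → #  [on edge]
    (9,1)@(19, 3): e=[18,-8,62] → ·
    (2,2)@(5, 5): e=[54,24,-6] → ·
    (3,2)@(7, 5): e=[54,16,2] → #
    (5,2)@(11, 5): e=[54,0,18] → #  [on edge]
    (6,2)@(13, 5): e=[54,-8,26] → ·
    (2,3)@(5, 7): e=[90,0,-18] → ·  [on edge]
  covered (10 px):
    · · · · · · · · · · ·
    · · # # # # # # # · ·
    · · · # # # · · · · ·
    · · · · · · · · · · ·
    · · · · · · · · · · ·
T2:
  2·area = 48  (B↔C swapped to make it positive)
  edge (20, 2)→(8, 10): d=(-12,8) inclusive
  edge (8, 10)→(14, 2): d=(6,-8) inclusive
  edge (14, 2)→(20, 2): d=(6,0) inclusive
    (7,1)@(15, 3): e=[28,14,6] → #
    (8,1)@(17, 3): e=[12,30,6] → #
    (9,1)@(19, 3): e=[-4,46,6] → ·
    (6,2)@(13, 5): e=[20,10,18] → #
    (8,2)@(17, 5): e=[-12,42,18] → ·
    (5,3)@(11, 7): e=[12,6,30] → #
    (6,3)@(13, 7): e=[-4,22,30] → ·
    (7,3)@(15, 7): e=[-20,38,30] → ·
    (4,4)@(9, 9): e=[4,2,42] → #
    (5,4)@(11, 9): e=[-12,18,42] → ·
  covered (6 px):
    · · · · · · · · · · ·
    · · · · · · · # # · ·
    · · · · · · # # · · ·
    · · · · · # · · · · ·
    · · · · # · · · · · ·

Z-buffer (winner per pixel, '.' = empty):
  . 0 . . . . . . . . .
  . . 0 0 1 1 1 2 2 . .
  . . . 1 0 0 2 2 . . .
  . . . . . 2 . 0 . . .
  . . . . 2 . . . . . .

Final: 0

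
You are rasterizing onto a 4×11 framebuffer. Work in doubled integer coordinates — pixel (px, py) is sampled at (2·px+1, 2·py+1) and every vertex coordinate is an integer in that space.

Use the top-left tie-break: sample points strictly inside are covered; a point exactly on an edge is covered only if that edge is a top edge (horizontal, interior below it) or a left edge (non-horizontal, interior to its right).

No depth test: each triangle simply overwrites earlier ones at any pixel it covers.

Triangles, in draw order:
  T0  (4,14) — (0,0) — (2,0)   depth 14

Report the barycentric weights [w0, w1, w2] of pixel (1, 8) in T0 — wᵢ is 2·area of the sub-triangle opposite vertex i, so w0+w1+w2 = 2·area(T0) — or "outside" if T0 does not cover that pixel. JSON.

T0:
  2·area = 28
  edge (4, 14)→(0, 0): d=(-4,-14) top-left  bias=+0
  edge (0, 0)→(2, 0): d=(2,0) top-left  bias=+0
  edge (2, 0)→(4, 14): d=(2,14) right/bottom  bias=-1
    (0,0)@(1, 1): e=[10,2,16] → █
    (1,0)@(3, 1): e=[38,2,-12] → ·
    (0,1)@(1, 3): e=[2,6,20] → █
    (1,1)@(3, 3): e=[30,6,-8] → ·
    (0,2)@(1, 5): e=[-6,10,24] → ·
    (1,3)@(3, 7): e=[14,14,0] → ·  [on edge]
    (1,4)@(3, 9): e=[6,18,4] → █
    (2,4)@(5, 9): e=[34,18,-24] → ·
    (1,5)@(3, 11): e=[-2,22,8] → ·
    (2,10)@(5, 21): e=[-14,42,0] → ·  [on edge]
  covered (3 px):
    █ · · ·
    █ · · ·
    · · · ·
    · · · ·
    · █ · ·
    · · · ·
    · · · ·
    · · · ·
    · · · ·
    · · · ·
    · · · ·

Result: "outside"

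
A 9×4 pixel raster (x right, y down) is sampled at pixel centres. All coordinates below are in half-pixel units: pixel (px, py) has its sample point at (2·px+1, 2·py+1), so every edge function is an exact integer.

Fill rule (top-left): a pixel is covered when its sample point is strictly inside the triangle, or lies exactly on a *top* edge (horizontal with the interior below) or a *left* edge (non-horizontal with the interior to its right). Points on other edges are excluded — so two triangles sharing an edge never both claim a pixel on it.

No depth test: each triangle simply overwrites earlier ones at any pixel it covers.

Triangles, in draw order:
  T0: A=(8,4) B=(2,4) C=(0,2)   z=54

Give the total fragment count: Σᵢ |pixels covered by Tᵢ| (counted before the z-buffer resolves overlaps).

T0:
  2·area = 12
  edge (8, 4)→(2, 4): d=(-6,0) right/bottom  bias=-1
  edge (2, 4)→(0, 2): d=(-2,-2) top-left  bias=+0
  edge (0, 2)→(8, 4): d=(8,2) right/bottom  bias=-1
    (0,1)@(1, 3): e=[6,0,6] → #  [on edge]
    (1,1)@(3, 3): e=[6,4,2] → #
    (2,1)@(5, 3): e=[6,8,-2] → ·
    (0,2)@(1, 5): e=[-6,-4,22] → ·
    (1,2)@(3, 5): e=[-6,0,18] → ·  [on edge]
    (2,3)@(5, 7): e=[-18,0,30] → ·  [on edge]
  covered (2 px):
    · · · · · · · · ·
    # # · · · · · · ·
    · · · · · · · · ·
    · · · · · · · · ·

Final: 2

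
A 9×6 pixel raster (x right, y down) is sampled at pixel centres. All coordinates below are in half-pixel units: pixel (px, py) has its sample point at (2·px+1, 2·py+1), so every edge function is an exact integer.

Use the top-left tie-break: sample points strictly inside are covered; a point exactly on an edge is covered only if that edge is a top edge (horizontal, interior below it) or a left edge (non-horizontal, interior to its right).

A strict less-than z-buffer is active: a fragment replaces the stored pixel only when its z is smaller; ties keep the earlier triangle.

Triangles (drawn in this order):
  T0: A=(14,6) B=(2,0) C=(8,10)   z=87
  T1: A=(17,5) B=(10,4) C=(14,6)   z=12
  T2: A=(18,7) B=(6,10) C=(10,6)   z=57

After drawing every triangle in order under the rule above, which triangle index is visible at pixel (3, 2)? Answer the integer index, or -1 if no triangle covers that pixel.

T0:
  2·area = 84  (B↔C swapped to make it positive)
  edge (14, 6)→(8, 10): d=(-6,4) right/bottom  bias=-1
  edge (8, 10)→(2, 0): d=(-6,-10) top-left  bias=+0
  edge (2, 0)→(14, 6): d=(12,6) right/bottom  bias=-1
    (1,0)@(3, 1): e=[74,4,6] → X
    (2,0)@(5, 1): e=[66,24,-6] → .
    (1,1)@(3, 3): e=[62,-8,30] → .
    (2,1)@(5, 3): e=[54,12,18] → X
    (3,1)@(7, 3): e=[46,32,6] → X
    (4,1)@(9, 3): e=[38,52,-6] → .
    (2,2)@(5, 5): e=[42,0,42] → X  [on edge]
    (4,2)@(9, 5): e=[26,40,18] → X
    (5,2)@(11, 5): e=[18,60,6] → X
    (6,2)@(13, 5): e=[10,80,-6] → .
    (2,3)@(5, 7): e=[30,-12,66] → .
    (3,3)@(7, 7): e=[22,8,54] → X
  covered (11 px):
    . X . . . . . . .
    . . X X . . . . .
    . . X X X X . . .
    . . . X X X . . .
    . . . . X . . . .
    . . . . . . . . .
T1:
  2·area = 10  (B↔C swapped to make it positive)
  edge (17, 5)→(14, 6): d=(-3,1) right/bottom  bias=-1
  edge (14, 6)→(10, 4): d=(-4,-2) top-left  bias=+0
  edge (10, 4)→(17, 5): d=(7,1) right/bottom  bias=-1
    (1,1)@(3, 3): e=[20,-10,0] → .  [on edge]
    (6,2)@(13, 5): e=[4,2,4] → X
    (7,2)@(15, 5): e=[2,6,2] → X
    (8,2)@(17, 5): e=[0,10,0] → .  [on edge]
    (5,3)@(11, 7): e=[0,-10,20] → .  [on edge]
    (6,3)@(13, 7): e=[-2,-6,18] → .
    (7,3)@(15, 7): e=[-4,-2,16] → .
    (2,4)@(5, 9): e=[0,-30,40] → .  [on edge]
  covered (2 px):
    . . . . . . . . .
    . . . . . . . . .
    . . . . . . X X .
    . . . . . . . . .
    . . . . . . . . .
    . . . . . . . . .
T2:
  2·area = 36
  edge (18, 7)→(6, 10): d=(-12,3) right/bottom  bias=-1
  edge (6, 10)→(10, 6): d=(4,-4) top-left  bias=+0
  edge (10, 6)→(18, 7): d=(8,1) right/bottom  bias=-1
    (7,0)@(15, 1): e=[81,0,-45] → .  [on edge]
    (6,1)@(13, 3): e=[63,0,-27] → .  [on edge]
    (5,2)@(11, 5): e=[45,0,-9] → .  [on edge]
    (4,3)@(9, 7): e=[27,0,9] → X  [on edge]
    (5,3)@(11, 7): e=[21,8,7] → X
    (6,3)@(13, 7): e=[15,16,5] → X
    (7,3)@(15, 7): e=[9,24,3] → X
    (8,3)@(17, 7): e=[3,32,1] → X
    (3,4)@(7, 9): e=[9,0,27] → X  [on edge]
    (5,4)@(11, 9): e=[-3,16,23] → .
    (6,4)@(13, 9): e=[-9,24,21] → .
    (7,4)@(15, 9): e=[-15,32,19] → .
    (2,5)@(5, 11): e=[-9,0,45] → .  [on edge]
  covered (7 px):
    . . . . . . . . .
    . . . . . . . . .
    . . . . . . . . .
    . . . . X X X X X
    . . . X X . . . .
    . . . . . . . . .

Z-buffer (winner per pixel, '.' = empty):
  . 0 . . . . . . .
  . . 0 0 . . . . .
  . . 0 0 0 0 1 1 .
  . . . 0 2 2 2 2 2
  . . . 2 2 . . . .
  . . . . . . . . .

Result: 0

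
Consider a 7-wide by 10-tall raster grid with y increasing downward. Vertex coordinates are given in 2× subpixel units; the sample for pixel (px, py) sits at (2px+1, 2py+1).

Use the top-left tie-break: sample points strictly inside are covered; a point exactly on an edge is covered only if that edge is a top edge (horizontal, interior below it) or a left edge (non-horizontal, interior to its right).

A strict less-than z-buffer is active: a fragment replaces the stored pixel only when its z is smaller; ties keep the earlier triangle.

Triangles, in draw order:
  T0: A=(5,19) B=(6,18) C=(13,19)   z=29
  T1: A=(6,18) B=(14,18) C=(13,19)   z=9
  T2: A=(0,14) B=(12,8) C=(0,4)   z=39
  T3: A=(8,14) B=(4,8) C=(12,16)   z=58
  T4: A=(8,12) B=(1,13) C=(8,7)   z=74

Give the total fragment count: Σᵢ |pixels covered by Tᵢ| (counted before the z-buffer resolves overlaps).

T0:
  2·area = 8
  edge (5, 19)→(6, 18): d=(1,-1) top-left  bias=+0
  edge (6, 18)→(13, 19): d=(7,1) right/bottom  bias=-1
  edge (13, 19)→(5, 19): d=(-8,0) right/bottom  bias=-1
    (6,5)@(13, 11): e=[0,-56,64] → .  [on edge]
    (5,6)@(11, 13): e=[0,-40,48] → .  [on edge]
    (4,7)@(9, 15): e=[0,-24,32] → .  [on edge]
    (3,8)@(7, 17): e=[0,-8,16] → .  [on edge]
    (0,9)@(1, 19): e=[-4,12,0] → .  [on edge]
    (1,9)@(3, 19): e=[-2,10,0] → .  [on edge]
    (2,9)@(5, 19): e=[0,8,0] → .  [on edge]
    (3,9)@(7, 19): e=[2,6,0] → .  [on edge]
    (4,9)@(9, 19): e=[4,4,0] → .  [on edge]
    (5,9)@(11, 19): e=[6,2,0] → .  [on edge]
    (6,9)@(13, 19): e=[8,0,0] → .  [on edge]
  covered (0 px):
    . . . . . . .
    . . . . . . .
    . . . . . . .
    . . . . . . .
    . . . . . . .
    . . . . . . .
    . . . . . . .
    . . . . . . .
    . . . . . . .
    . . . . . . .
T1:
  2·area = 8
  edge (6, 18)→(14, 18): d=(8,0) top-left  bias=+0
  edge (14, 18)→(13, 19): d=(-1,1) right/bottom  bias=-1
  edge (13, 19)→(6, 18): d=(-7,-1) top-left  bias=+0
    (6,9)@(13, 19): e=[8,0,0] → .  [on edge]
  covered (0 px):
    . . . . . . .
    . . . . . . .
    . . . . . . .
    . . . . . . .
    . . . . . . .
    . . . . . . .
    . . . . . . .
    . . . . . . .
    . . . . . . .
    . . . . . . .
T2:
  2·area = 120  (B↔C swapped to make it positive)
  edge (0, 14)→(0, 4): d=(0,-10) top-left  bias=+0
  edge (0, 4)→(12, 8): d=(12,4) right/bottom  bias=-1
  edge (12, 8)→(0, 14): d=(-12,6) right/bottom  bias=-1
    (0,2)@(1, 5): e=[10,8,102] → X
    (1,2)@(3, 5): e=[30,0,90] → .  [on edge]
    (0,3)@(1, 7): e=[10,32,78] → X
    (1,3)@(3, 7): e=[30,24,66] → X
    (2,3)@(5, 7): e=[50,16,54] → X
    (3,3)@(7, 7): e=[70,8,42] → X
    (4,3)@(9, 7): e=[90,0,30] → .  [on edge]
    (0,4)@(1, 9): e=[10,56,54] → X
    (4,4)@(9, 9): e=[90,24,6] → X
    (5,4)@(11, 9): e=[110,16,-6] → .
    (0,5)@(1, 11): e=[10,80,30] → X
    (3,5)@(7, 11): e=[70,56,-6] → .
  covered (14 px):
    . . . . . . .
    . . . . . . .
    X . . . . . .
    X X X X . . .
    X X X X X . .
    X X X . . . .
    X . . . . . .
    . . . . . . .
    . . . . . . .
    . . . . . . .
T3:
  2·area = 16
  edge (8, 14)→(4, 8): d=(-4,-6) top-left  bias=+0
  edge (4, 8)→(12, 16): d=(8,8) right/bottom  bias=-1
  edge (12, 16)→(8, 14): d=(-4,-2) top-left  bias=+0
    (0,2)@(1, 5): e=[-6,0,22] → .  [on edge]
    (1,3)@(3, 7): e=[-2,0,18] → .  [on edge]
    (2,4)@(5, 9): e=[2,0,14] → .  [on edge]
    (3,5)@(7, 11): e=[6,0,10] → .  [on edge]
    (4,6)@(9, 13): e=[10,0,6] → .  [on edge]
    (5,7)@(11, 15): e=[14,0,2] → .  [on edge]
    (6,8)@(13, 17): e=[18,0,-2] → .  [on edge]
  covered (0 px):
    . . . . . . .
    . . . . . . .
    . . . . . . .
    . . . . . . .
    . . . . . . .
    . . . . . . .
    . . . . . . .
    . . . . . . .
    . . . . . . .
    . . . . . . .
T4:
  2·area = 35
  edge (8, 12)→(1, 13): d=(-7,1) right/bottom  bias=-1
  edge (1, 13)→(8, 7): d=(7,-6) top-left  bias=+0
  edge (8, 7)→(8, 12): d=(0,5) right/bottom  bias=-1
    (3,4)@(7, 9): e=[22,8,5] → X
    (4,4)@(9, 9): e=[20,20,-5] → .
    (2,5)@(5, 11): e=[10,10,15] → X
    (4,5)@(9, 11): e=[6,34,-5] → .
    (0,6)@(1, 13): e=[0,0,35] → .  [on edge]
    (2,6)@(5, 13): e=[-4,24,15] → .
    (3,6)@(7, 13): e=[-6,36,5] → .
  covered (3 px):
    . . . . . . .
    . . . . . . .
    . . . . . . .
    . . . . . . .
    . . . X . . .
    . . X X . . .
    . . . . . . .
    . . . . . . .
    . . . . . . .
    . . . . . . .

Final: 17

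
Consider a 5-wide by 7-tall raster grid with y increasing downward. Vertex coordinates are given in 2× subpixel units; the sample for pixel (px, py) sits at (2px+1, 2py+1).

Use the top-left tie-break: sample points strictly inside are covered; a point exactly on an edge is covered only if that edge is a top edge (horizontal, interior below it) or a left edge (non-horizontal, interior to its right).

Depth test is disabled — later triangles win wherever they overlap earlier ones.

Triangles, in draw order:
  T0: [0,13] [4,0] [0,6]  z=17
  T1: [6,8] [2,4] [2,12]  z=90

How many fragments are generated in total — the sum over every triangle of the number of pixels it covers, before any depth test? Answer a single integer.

T0:
  2·area = 28  (B↔C swapped to make it positive)
  edge (0, 13)→(0, 6): d=(0,-7) top-left  bias=+0
  edge (0, 6)→(4, 0): d=(4,-6) top-left  bias=+0
  edge (4, 0)→(0, 13): d=(-4,13) right/bottom  bias=-1
    (1,1)@(3, 3): e=[21,6,1] → █
    (2,1)@(5, 3): e=[35,18,-25] → ·
    (0,2)@(1, 5): e=[7,2,19] → █
    (1,2)@(3, 5): e=[21,14,-7] → ·
    (0,3)@(1, 7): e=[7,10,11] → █
    (1,3)@(3, 7): e=[21,22,-15] → ·
    (0,4)@(1, 9): e=[7,18,3] → █
    (1,4)@(3, 9): e=[21,30,-23] → ·
    (0,5)@(1, 11): e=[7,26,-5] → ·
  covered (4 px):
    · · · · ·
    · █ · · ·
    █ · · · ·
    █ · · · ·
    █ · · · ·
    · · · · ·
    · · · · ·
T1:
  2·area = 32  (B↔C swapped to make it positive)
  edge (6, 8)→(2, 12): d=(-4,4) right/bottom  bias=-1
  edge (2, 12)→(2, 4): d=(0,-8) top-left  bias=+0
  edge (2, 4)→(6, 8): d=(4,4) right/bottom  bias=-1
    (0,1)@(1, 3): e=[40,-8,0] → ·  [on edge]
    (1,2)@(3, 5): e=[24,8,0] → ·  [on edge]
    (4,2)@(9, 5): e=[0,56,-24] → ·  [on edge]
    (1,3)@(3, 7): e=[16,8,8] → █
    (2,3)@(5, 7): e=[8,24,0] → ·  [on edge]
    (3,3)@(7, 7): e=[0,40,-8] → ·  [on edge]
    (1,4)@(3, 9): e=[8,8,16] → █
    (2,4)@(5, 9): e=[0,24,8] → ·  [on edge]
    (3,4)@(7, 9): e=[-8,40,0] → ·  [on edge]
    (1,5)@(3, 11): e=[0,8,24] → ·  [on edge]
    (4,5)@(9, 11): e=[-24,56,0] → ·  [on edge]
    (0,6)@(1, 13): e=[0,-8,40] → ·  [on edge]
  covered (2 px):
    · · · · ·
    · · · · ·
    · · · · ·
    · █ · · ·
    · █ · · ·
    · · · · ·
    · · · · ·

Result: 6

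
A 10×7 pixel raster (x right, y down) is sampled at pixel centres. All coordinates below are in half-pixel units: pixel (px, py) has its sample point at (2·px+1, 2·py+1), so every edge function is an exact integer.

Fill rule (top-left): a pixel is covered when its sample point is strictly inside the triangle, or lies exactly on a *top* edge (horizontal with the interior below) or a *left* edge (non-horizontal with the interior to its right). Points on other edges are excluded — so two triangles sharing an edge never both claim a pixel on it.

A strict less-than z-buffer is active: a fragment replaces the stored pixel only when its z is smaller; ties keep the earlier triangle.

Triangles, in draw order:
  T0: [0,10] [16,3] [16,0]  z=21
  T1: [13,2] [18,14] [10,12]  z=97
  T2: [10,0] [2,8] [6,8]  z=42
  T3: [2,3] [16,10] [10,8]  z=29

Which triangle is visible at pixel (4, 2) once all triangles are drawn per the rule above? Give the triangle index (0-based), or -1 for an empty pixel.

T0:
  2·area = 48  (B↔C swapped to make it positive)
  edge (0, 10)→(16, 0): d=(16,-10) top-left  bias=+0
  edge (16, 0)→(16, 3): d=(0,3) right/bottom  bias=-1
  edge (16, 3)→(0, 10): d=(-16,7) right/bottom  bias=-1
    (7,0)@(15, 1): e=[6,3,39] → X
    (8,0)@(17, 1): e=[26,-3,25] → .
    (6,1)@(13, 3): e=[18,9,21] → X
    (8,1)@(17, 3): e=[58,-3,-7] → .
    (4,2)@(9, 5): e=[10,21,17] → X
    (5,2)@(11, 5): e=[30,15,3] → X
    (6,2)@(13, 5): e=[50,9,-11] → .
    (7,2)@(15, 5): e=[70,3,-25] → .
    (2,3)@(5, 7): e=[2,33,13] → X
    (3,3)@(7, 7): e=[22,27,-1] → .
    (4,3)@(9, 7): e=[42,21,-15] → .
    (5,3)@(11, 7): e=[62,15,-29] → .
  covered (6 px):
    . . . . . . . X . .
    . . . . . . X X . .
    . . . . X X . . . .
    . . X . . . . . . .
    . . . . . . . . . .
    . . . . . . . . . .
    . . . . . . . . . .
T1:
  2·area = 86
  edge (13, 2)→(18, 14): d=(5,12) right/bottom  bias=-1
  edge (18, 14)→(10, 12): d=(-8,-2) top-left  bias=+0
  edge (10, 12)→(13, 2): d=(3,-10) top-left  bias=+0
    (6,1)@(13, 3): e=[5,78,3] → X
    (7,1)@(15, 3): e=[-19,82,23] → .
    (6,2)@(13, 5): e=[15,62,9] → X
    (7,2)@(15, 5): e=[-9,66,29] → .
    (6,3)@(13, 7): e=[25,46,15] → X
    (7,3)@(15, 7): e=[1,50,35] → X
    (8,3)@(17, 7): e=[-23,54,55] → .
    (5,4)@(11, 9): e=[59,26,1] → X
    (8,4)@(17, 9): e=[-13,38,61] → .
    (5,5)@(11, 11): e=[69,10,7] → X
    (8,5)@(17, 11): e=[-3,22,67] → .
    (5,6)@(11, 13): e=[79,-6,13] → .
  covered (12 px):
    . . . . . . . . . .
    . . . . . . X . . .
    . . . . . . X . . .
    . . . . . . X X . .
    . . . . . X X X . .
    . . . . . X X X . .
    . . . . . . . X X .
T2:
  2·area = 32  (B↔C swapped to make it positive)
  edge (10, 0)→(6, 8): d=(-4,8) right/bottom  bias=-1
  edge (6, 8)→(2, 8): d=(-4,0) right/bottom  bias=-1
  edge (2, 8)→(10, 0): d=(8,-8) top-left  bias=+0
    (4,0)@(9, 1): e=[4,28,0] → X  [on edge]
    (5,0)@(11, 1): e=[-12,28,16] → .
    (3,1)@(7, 3): e=[12,20,0] → X  [on edge]
    (4,1)@(9, 3): e=[-4,20,16] → .
    (2,2)@(5, 5): e=[20,12,0] → X  [on edge]
    (4,2)@(9, 5): e=[-12,12,32] → .
    (1,3)@(3, 7): e=[28,4,0] → X  [on edge]
    (3,3)@(7, 7): e=[-4,4,32] → .
    (0,4)@(1, 9): e=[36,-4,0] → .  [on edge]
    (1,4)@(3, 9): e=[20,-4,16] → .
    (2,4)@(5, 9): e=[4,-4,32] → .
  covered (6 px):
    . . . . X . . . . .
    . . . X . . . . . .
    . . X X . . . . . .
    . X X . . . . . . .
    . . . . . . . . . .
    . . . . . . . . . .
    . . . . . . . . . .
T3:
  2·area = 14
  edge (2, 3)→(16, 10): d=(14,7) right/bottom  bias=-1
  edge (16, 10)→(10, 8): d=(-6,-2) top-left  bias=+0
  edge (10, 8)→(2, 3): d=(-8,-5) top-left  bias=+0
    (0,2)@(1, 5): e=[35,0,-21] → .  [on edge]
    (3,3)@(7, 7): e=[21,0,-7] → .  [on edge]
    (4,3)@(9, 7): e=[7,4,3] → X
    (5,3)@(11, 7): e=[-7,8,13] → .
    (4,4)@(9, 9): e=[35,-8,-13] → .
    (6,4)@(13, 9): e=[7,0,7] → X  [on edge]
    (7,4)@(15, 9): e=[-7,4,17] → .
    (6,5)@(13, 11): e=[35,-12,-9] → .
    (9,5)@(19, 11): e=[-7,0,21] → .  [on edge]
  covered (2 px):
    . . . . . . . . . .
    . . . . . . . . . .
    . . . . . . . . . .
    . . . . X . . . . .
    . . . . . . X . . .
    . . . . . . . . . .
    . . . . . . . . . .

Z-buffer (winner per pixel, '.' = empty):
  . . . . 2 . . 0 . .
  . . . 2 . . 0 0 . .
  . . 2 2 0 0 1 . . .
  . 2 0 . 3 . 1 1 . .
  . . . . . 1 3 1 . .
  . . . . . 1 1 1 . .
  . . . . . . . 1 1 .

Answer: 0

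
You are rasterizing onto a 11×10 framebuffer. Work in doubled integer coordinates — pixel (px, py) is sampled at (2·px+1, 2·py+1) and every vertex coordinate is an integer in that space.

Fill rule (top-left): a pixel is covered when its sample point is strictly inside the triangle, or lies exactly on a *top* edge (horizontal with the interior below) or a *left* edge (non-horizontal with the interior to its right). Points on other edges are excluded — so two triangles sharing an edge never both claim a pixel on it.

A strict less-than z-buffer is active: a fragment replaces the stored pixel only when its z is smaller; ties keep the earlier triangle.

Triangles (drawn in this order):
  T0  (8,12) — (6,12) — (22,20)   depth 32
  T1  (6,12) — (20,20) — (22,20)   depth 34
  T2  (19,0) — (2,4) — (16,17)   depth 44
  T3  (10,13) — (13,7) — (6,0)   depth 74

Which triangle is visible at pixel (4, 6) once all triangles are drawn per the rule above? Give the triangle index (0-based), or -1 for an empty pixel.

T0:
  2·area = 16  (B↔C swapped to make it positive)
  edge (8, 12)→(22, 20): d=(14,8) right/bottom  bias=-1
  edge (22, 20)→(6, 12): d=(-16,-8) top-left  bias=+0
  edge (6, 12)→(8, 12): d=(2,0) top-left  bias=+0
    (4,6)@(9, 13): e=[6,8,2] → #
    (5,6)@(11, 13): e=[-10,24,2] → ·
    (4,7)@(9, 15): e=[34,-24,6] → ·
    (6,7)@(13, 15): e=[2,8,6] → #
    (7,7)@(15, 15): e=[-14,24,6] → ·
    (6,8)@(13, 17): e=[30,-24,10] → ·
  covered (2 px):
    · · · · · · · · · · ·
    · · · · · · · · · · ·
    · · · · · · · · · · ·
    · · · · · · · · · · ·
    · · · · · · · · · · ·
    · · · · · · · · · · ·
    · · · · # · · · · · ·
    · · · · · · # · · · ·
    · · · · · · · · · · ·
    · · · · · · · · · · ·
T1:
  2·area = 16  (B↔C swapped to make it positive)
  edge (6, 12)→(22, 20): d=(16,8) right/bottom  bias=-1
  edge (22, 20)→(20, 20): d=(-2,0) right/bottom  bias=-1
  edge (20, 20)→(6, 12): d=(-14,-8) top-left  bias=+0
    (7,8)@(15, 17): e=[8,6,2] → #
    (8,8)@(17, 17): e=[-8,6,18] → ·
    (7,9)@(15, 19): e=[40,2,-26] → ·
    (9,9)@(19, 19): e=[8,2,6] → #
    (10,9)@(21, 19): e=[-8,2,22] → ·
  covered (2 px):
    · · · · · · · · · · ·
    · · · · · · · · · · ·
    · · · · · · · · · · ·
    · · · · · · · · · · ·
    · · · · · · · · · · ·
    · · · · · · · · · · ·
    · · · · · · · · · · ·
    · · · · · · · · · · ·
    · · · · · · · # · · ·
    · · · · · · · · · # ·
T2:
  2·area = 277  (B↔C swapped to make it positive)
  edge (19, 0)→(16, 17): d=(-3,17) right/bottom  bias=-1
  edge (16, 17)→(2, 4): d=(-14,-13) top-left  bias=+0
  edge (2, 4)→(19, 0): d=(17,-4) top-left  bias=+0
    (7,0)@(15, 1): e=[65,211,1] → #
    (8,0)@(17, 1): e=[31,237,9] → #
    (9,0)@(19, 1): e=[-3,263,17] → ·
    (3,1)@(7, 3): e=[195,79,3] → #
    (4,1)@(9, 3): e=[161,105,11] → #
    (5,1)@(11, 3): e=[127,131,19] → #
    (6,1)@(13, 3): e=[93,157,27] → #
    (9,1)@(19, 3): e=[-9,235,51] → ·
    (2,2)@(5, 5): e=[223,25,29] → #
    (9,2)@(19, 5): e=[-15,207,85] → ·
    (2,3)@(5, 7): e=[217,-3,63] → ·
    (3,3)@(7, 7): e=[183,23,71] → #
  covered (33 px):
    · · · · · · · # # · ·
    · · · # # # # # # · ·
    · · # # # # # # # · ·
    · · · # # # # # # · ·
    · · · · # # # # # · ·
    · · · · · # # # # · ·
    · · · · · · # # · · ·
    · · · · · · · # · · ·
    · · · · · · · · · · ·
    · · · · · · · · · · ·
T3:
  2·area = 63  (B↔C swapped to make it positive)
  edge (10, 13)→(6, 0): d=(-4,-13) top-left  bias=+0
  edge (6, 0)→(13, 7): d=(7,7) right/bottom  bias=-1
  edge (13, 7)→(10, 13): d=(-3,6) right/bottom  bias=-1
    (3,0)@(7, 1): e=[9,0,54] → ·  [on edge]
    (3,1)@(7, 3): e=[1,14,48] → #
    (4,1)@(9, 3): e=[27,0,36] → ·  [on edge]
    (7,1)@(15, 3): e=[105,-42,0] → ·  [on edge]
    (3,2)@(7, 5): e=[-7,28,42] → ·
    (4,2)@(9, 5): e=[19,14,30] → #
    (5,2)@(11, 5): e=[45,0,18] → ·  [on edge]
    (4,3)@(9, 7): e=[11,28,24] → #
    (5,3)@(11, 7): e=[37,14,12] → #
    (6,3)@(13, 7): e=[63,0,0] → ·  [on edge]
    (4,4)@(9, 9): e=[3,42,18] → #
    (6,4)@(13, 9): e=[55,14,-6] → ·
    (7,4)@(15, 9): e=[81,0,-18] → ·  [on edge]
    (5,5)@(11, 11): e=[21,42,0] → ·  [on edge]
    (8,5)@(17, 11): e=[99,0,-36] → ·  [on edge]
    (9,6)@(19, 13): e=[117,0,-54] → ·  [on edge]
    (4,7)@(9, 15): e=[-21,84,0] → ·  [on edge]
    (10,7)@(21, 15): e=[135,0,-72] → ·  [on edge]
    (3,9)@(7, 19): e=[-63,126,0] → ·  [on edge]
  covered (6 px):
    · · · · · · · · · · ·
    · · · # · · · · · · ·
    · · · · # · · · · · ·
    · · · · # # · · · · ·
    · · · · # # · · · · ·
    · · · · · · · · · · ·
    · · · · · · · · · · ·
    · · · · · · · · · · ·
    · · · · · · · · · · ·
    · · · · · · · · · · ·

Z-buffer (winner per pixel, '.' = empty):
  . . . . . . . 2 2 . .
  . . . 2 2 2 2 2 2 . .
  . . 2 2 2 2 2 2 2 . .
  . . . 2 2 2 2 2 2 . .
  . . . . 2 2 2 2 2 . .
  . . . . . 2 2 2 2 . .
  . . . . 0 . 2 2 . . .
  . . . . . . 0 2 . . .
  . . . . . . . 1 . . .
  . . . . . . . . . 1 .

Result: 0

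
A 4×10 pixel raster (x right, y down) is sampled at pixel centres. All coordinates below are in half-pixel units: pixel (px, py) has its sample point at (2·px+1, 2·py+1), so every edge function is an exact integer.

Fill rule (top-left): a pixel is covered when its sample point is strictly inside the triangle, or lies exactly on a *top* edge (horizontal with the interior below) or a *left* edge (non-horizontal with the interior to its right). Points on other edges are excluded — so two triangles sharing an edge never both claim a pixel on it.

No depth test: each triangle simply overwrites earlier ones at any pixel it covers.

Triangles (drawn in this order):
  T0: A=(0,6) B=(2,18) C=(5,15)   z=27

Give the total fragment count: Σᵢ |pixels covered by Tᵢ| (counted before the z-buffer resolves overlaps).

T0:
  2·area = 42  (B↔C swapped to make it positive)
  edge (0, 6)→(5, 15): d=(5,9) right/bottom  bias=-1
  edge (5, 15)→(2, 18): d=(-3,3) right/bottom  bias=-1
  edge (2, 18)→(0, 6): d=(-2,-12) top-left  bias=+0
    (0,4)@(1, 9): e=[6,30,6] → #
    (1,4)@(3, 9): e=[-12,24,30] → ·
    (0,5)@(1, 11): e=[16,24,2] → #
    (1,5)@(3, 11): e=[-2,18,26] → ·
    (0,6)@(1, 13): e=[26,18,-2] → ·
    (1,6)@(3, 13): e=[8,12,22] → #
    (2,6)@(5, 13): e=[-10,6,46] → ·
    (3,6)@(7, 13): e=[-28,0,70] → ·  [on edge]
    (1,7)@(3, 15): e=[18,6,18] → #
    (2,7)@(5, 15): e=[0,0,42] → ·  [on edge]
    (1,8)@(3, 17): e=[28,0,14] → ·  [on edge]
    (0,9)@(1, 19): e=[56,0,-14] → ·  [on edge]
  covered (4 px):
    · · · ·
    · · · ·
    · · · ·
    · · · ·
    # · · ·
    # · · ·
    · # · ·
    · # · ·
    · · · ·
    · · · ·

Final: 4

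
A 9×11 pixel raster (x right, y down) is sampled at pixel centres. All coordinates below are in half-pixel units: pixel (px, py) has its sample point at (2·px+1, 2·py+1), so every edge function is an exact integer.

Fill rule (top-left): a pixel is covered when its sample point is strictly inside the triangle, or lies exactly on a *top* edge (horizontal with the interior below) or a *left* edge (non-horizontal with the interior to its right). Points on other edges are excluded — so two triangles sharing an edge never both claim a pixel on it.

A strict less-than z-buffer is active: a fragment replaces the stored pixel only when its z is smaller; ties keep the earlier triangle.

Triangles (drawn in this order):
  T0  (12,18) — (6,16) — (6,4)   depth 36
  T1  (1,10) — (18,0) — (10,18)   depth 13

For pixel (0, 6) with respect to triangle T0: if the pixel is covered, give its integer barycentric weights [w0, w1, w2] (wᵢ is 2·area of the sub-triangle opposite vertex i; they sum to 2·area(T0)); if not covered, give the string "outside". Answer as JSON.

T0:
  2·area = 72
  edge (12, 18)→(6, 16): d=(-6,-2) top-left  bias=+0
  edge (6, 16)→(6, 4): d=(0,-12) top-left  bias=+0
  edge (6, 4)→(12, 18): d=(6,14) right/bottom  bias=-1
    (3,3)@(7, 7): e=[56,12,4] → X
    (4,3)@(9, 7): e=[60,36,-24] → .
    (3,4)@(7, 9): e=[44,12,16] → X
    (4,4)@(9, 9): e=[48,36,-12] → .
    (3,5)@(7, 11): e=[32,12,28] → X
    (4,5)@(9, 11): e=[36,36,0] → .  [on edge]
    (3,6)@(7, 13): e=[20,12,40] → X
    (4,6)@(9, 13): e=[24,36,12] → X
    (5,6)@(11, 13): e=[28,60,-16] → .
    (1,7)@(3, 15): e=[0,-36,108] → .  [on edge]
    (3,7)@(7, 15): e=[8,12,52] → X
    (5,7)@(11, 15): e=[16,60,-4] → .
    (4,8)@(9, 17): e=[0,36,36] → X  [on edge]
    (7,9)@(15, 19): e=[0,108,-36] → .  [on edge]
  covered (9 px):
    . . . . . . . . .
    . . . . . . . . .
    . . . . . . . . .
    . . . X . . . . .
    . . . X . . . . .
    . . . X . . . . .
    . . . X X . . . .
    . . . X X . . . .
    . . . . X X . . .
    . . . . . . . . .
    . . . . . . . . .
T1:
  2·area = 226
  edge (1, 10)→(18, 0): d=(17,-10) top-left  bias=+0
  edge (18, 0)→(10, 18): d=(-8,18) right/bottom  bias=-1
  edge (10, 18)→(1, 10): d=(-9,-8) top-left  bias=+0
    (8,0)@(17, 1): e=[7,10,209] → X
    (6,1)@(13, 3): e=[1,66,159] → X
    (7,1)@(15, 3): e=[21,30,175] → X
    (8,1)@(17, 3): e=[41,-6,191] → .
    (5,2)@(11, 5): e=[15,86,125] → X
    (8,2)@(17, 5): e=[75,-22,173] → .
    (3,3)@(7, 7): e=[9,142,75] → X
    (4,3)@(9, 7): e=[29,106,91] → X
    (7,3)@(15, 7): e=[89,-2,139] → .
    (1,4)@(3, 9): e=[3,198,25] → X
    (2,4)@(5, 9): e=[23,162,41] → X
    (7,4)@(15, 9): e=[123,-18,121] → .
  covered (30 px):
    . . . . . . . . X
    . . . . . . X X .
    . . . . . X X X .
    . . . X X X X . .
    . X X X X X X . .
    . X X X X X X . .
    . . X X X X . . .
    . . . X X X . . .
    . . . . X . . . .
    . . . . . . . . .
    . . . . . . . . .

Answer: "outside"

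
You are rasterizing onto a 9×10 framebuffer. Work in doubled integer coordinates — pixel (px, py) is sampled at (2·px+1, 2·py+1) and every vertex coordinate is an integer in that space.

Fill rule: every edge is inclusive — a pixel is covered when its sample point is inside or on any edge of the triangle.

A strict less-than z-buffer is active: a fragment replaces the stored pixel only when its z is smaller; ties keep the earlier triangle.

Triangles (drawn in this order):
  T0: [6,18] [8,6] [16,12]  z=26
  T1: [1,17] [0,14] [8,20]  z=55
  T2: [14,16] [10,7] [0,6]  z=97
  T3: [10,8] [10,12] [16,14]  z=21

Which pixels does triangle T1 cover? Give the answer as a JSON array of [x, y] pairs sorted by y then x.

T0:
  2·area = 108
  edge (6, 18)→(8, 6): d=(2,-12) inclusive
  edge (8, 6)→(16, 12): d=(8,6) inclusive
  edge (16, 12)→(6, 18): d=(-10,6) inclusive
    (4,3)@(9, 7): e=[14,2,92] → █
    (5,3)@(11, 7): e=[38,-10,80] → ·
    (4,4)@(9, 9): e=[18,18,72] → █
    (5,4)@(11, 9): e=[42,6,60] → █
    (6,4)@(13, 9): e=[66,-6,48] → ·
    (4,5)@(9, 11): e=[22,34,52] → █
    (6,5)@(13, 11): e=[70,10,28] → █
    (7,5)@(15, 11): e=[94,-2,16] → ·
    (3,6)@(7, 13): e=[2,62,44] → █
    (7,6)@(15, 13): e=[98,14,-4] → ·
    (3,7)@(7, 15): e=[6,78,24] → █
    (5,7)@(11, 15): e=[54,54,0] → █  [on edge]
  covered (14 px):
    · · · · · · · · ·
    · · · · · · · · ·
    · · · · · · · · ·
    · · · · █ · · · ·
    · · · · █ █ · · ·
    · · · · █ █ █ · ·
    · · · █ █ █ █ · ·
    · · · █ █ █ · · ·
    · · · █ · · · · ·
    · · · · · · · · ·
T1:
  2·area = 18
  edge (1, 17)→(0, 14): d=(-1,-3) inclusive
  edge (0, 14)→(8, 20): d=(8,6) inclusive
  edge (8, 20)→(1, 17): d=(-7,-3) inclusive
    (0,7)@(1, 15): e=[2,2,14] → █
    (1,7)@(3, 15): e=[8,-10,20] → ·
    (0,8)@(1, 17): e=[0,18,0] → █  [on edge]
    (1,8)@(3, 17): e=[6,6,6] → █
    (2,8)@(5, 17): e=[12,-6,12] → ·
    (0,9)@(1, 19): e=[-2,34,-14] → ·
    (1,9)@(3, 19): e=[4,22,-8] → ·
  covered (3 px):
    · · · · · · · · ·
    · · · · · · · · ·
    · · · · · · · · ·
    · · · · · · · · ·
    · · · · · · · · ·
    · · · · · · · · ·
    · · · · · · · · ·
    █ · · · · · · · ·
    █ █ · · · · · · ·
    · · · · · · · · ·
T2:
  2·area = 86  (B↔C swapped to make it positive)
  edge (14, 16)→(0, 6): d=(-14,-10) inclusive
  edge (0, 6)→(10, 7): d=(10,1) inclusive
  edge (10, 7)→(14, 16): d=(4,9) inclusive
    (1,3)@(3, 7): e=[16,7,63] → █
    (2,3)@(5, 7): e=[36,5,45] → █
    (3,3)@(7, 7): e=[56,3,27] → █
    (4,3)@(9, 7): e=[76,1,9] → █
    (5,3)@(11, 7): e=[96,-1,-9] → ·
    (1,4)@(3, 9): e=[-12,27,71] → ·
    (2,4)@(5, 9): e=[8,25,53] → █
    (5,4)@(11, 9): e=[68,19,-1] → ·
    (2,5)@(5, 11): e=[-20,45,61] → ·
    (3,5)@(7, 11): e=[0,43,43] → █  [on edge]
    (5,5)@(11, 11): e=[40,39,7] → █
    (6,5)@(13, 11): e=[60,37,-11] → ·
  covered (12 px):
    · · · · · · · · ·
    · · · · · · · · ·
    · · · · · · · · ·
    · █ █ █ █ · · · ·
    · · █ █ █ · · · ·
    · · · █ █ █ · · ·
    · · · · · █ · · ·
    · · · · · · █ · ·
    · · · · · · · · ·
    · · · · · · · · ·
T3:
  2·area = 24  (B↔C swapped to make it positive)
  edge (10, 8)→(16, 14): d=(6,6) inclusive
  edge (16, 14)→(10, 12): d=(-6,-2) inclusive
  edge (10, 12)→(10, 8): d=(0,-4) inclusive
    (1,0)@(3, 1): e=[0,52,-28] → ·  [on edge]
    (2,1)@(5, 3): e=[0,44,-20] → ·  [on edge]
    (3,2)@(7, 5): e=[0,36,-12] → ·  [on edge]
    (4,3)@(9, 7): e=[0,28,-4] → ·  [on edge]
    (0,4)@(1, 9): e=[60,0,-36] → ·  [on edge]
    (5,4)@(11, 9): e=[0,20,4] → █  [on edge]
    (6,4)@(13, 9): e=[-12,24,12] → ·
    (3,5)@(7, 11): e=[36,0,-12] → ·  [on edge]
    (5,5)@(11, 11): e=[12,8,4] → █
    (6,5)@(13, 11): e=[0,12,12] → █  [on edge]
    (7,5)@(15, 11): e=[-12,16,20] → ·
    (5,6)@(11, 13): e=[24,-4,4] → ·
    (6,6)@(13, 13): e=[12,0,12] → █  [on edge]
    (7,6)@(15, 13): e=[0,4,20] → █  [on edge]
    (8,7)@(17, 15): e=[0,-4,28] → ·  [on edge]
  covered (5 px):
    · · · · · · · · ·
    · · · · · · · · ·
    · · · · · · · · ·
    · · · · · · · · ·
    · · · · · █ · · ·
    · · · · · █ █ · ·
    · · · · · · █ █ ·
    · · · · · · · · ·
    · · · · · · · · ·
    · · · · · · · · ·

Final: [[0,7],[0,8],[1,8]]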